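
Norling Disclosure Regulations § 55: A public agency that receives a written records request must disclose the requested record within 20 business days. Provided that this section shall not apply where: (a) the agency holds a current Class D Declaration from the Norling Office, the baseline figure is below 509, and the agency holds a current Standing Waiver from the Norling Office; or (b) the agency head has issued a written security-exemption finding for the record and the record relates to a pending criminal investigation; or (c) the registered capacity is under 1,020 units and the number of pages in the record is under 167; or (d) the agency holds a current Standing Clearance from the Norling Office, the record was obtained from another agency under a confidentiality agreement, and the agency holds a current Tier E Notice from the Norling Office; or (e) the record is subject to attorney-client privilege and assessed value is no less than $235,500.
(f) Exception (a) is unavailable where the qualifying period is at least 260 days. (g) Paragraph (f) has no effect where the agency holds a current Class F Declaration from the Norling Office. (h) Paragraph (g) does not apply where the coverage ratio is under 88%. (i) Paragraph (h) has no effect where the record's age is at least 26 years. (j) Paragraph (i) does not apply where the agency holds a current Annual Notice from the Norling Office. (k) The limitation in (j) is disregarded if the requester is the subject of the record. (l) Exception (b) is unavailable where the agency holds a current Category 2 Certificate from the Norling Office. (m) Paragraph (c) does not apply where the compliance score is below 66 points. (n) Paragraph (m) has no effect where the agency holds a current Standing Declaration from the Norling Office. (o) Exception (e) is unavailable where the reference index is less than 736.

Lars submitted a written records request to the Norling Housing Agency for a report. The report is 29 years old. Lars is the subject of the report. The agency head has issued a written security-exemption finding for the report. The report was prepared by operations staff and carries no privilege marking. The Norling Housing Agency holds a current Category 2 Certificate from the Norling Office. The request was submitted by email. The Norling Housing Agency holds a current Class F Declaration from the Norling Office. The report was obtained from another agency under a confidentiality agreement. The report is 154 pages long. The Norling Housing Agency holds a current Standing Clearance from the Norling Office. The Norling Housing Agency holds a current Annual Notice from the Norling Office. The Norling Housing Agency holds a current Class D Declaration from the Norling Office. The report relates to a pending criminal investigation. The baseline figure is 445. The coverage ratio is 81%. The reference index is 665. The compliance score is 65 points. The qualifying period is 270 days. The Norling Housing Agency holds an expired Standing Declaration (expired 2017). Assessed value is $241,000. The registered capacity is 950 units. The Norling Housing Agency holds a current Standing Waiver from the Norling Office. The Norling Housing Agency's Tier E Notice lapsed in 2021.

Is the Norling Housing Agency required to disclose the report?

Exception (a)'s conditions are all satisfied: a current Class D Declaration is held; the baseline figure is 445, below the 509 limit; a current Standing Waiver is held. Under paragraphs (f)–(k): (f) is engaged (the qualifying period is 270 days, meeting the 260 days threshold), but is set aside by (g): (g) applies — a current Class F Declaration is held. (h) applies (the coverage ratio is 81%, under the 88% limit), but is displaced by (i): (i) operates against (h): the record's age is 29 years, meeting the 26 years threshold. (j) would limit (i) — a current Annual Notice is held — but (k) sets (j) aside: (k) operates against (j): Lars is the subject of the report. So (a) applies.
Exception (b) is satisfied on its face — a written security-exemption finding has been issued; the report relates to a pending investigation. However, paragraph (l) must be considered: (l) operates — a current Category 2 Certificate is held. Exception (b) does not apply.
Exception (c) is satisfied on its face — the registered capacity is 950 units, under the 1,020 units limit; the number of pages in the record is 154, under the 167 limit. Turning to paragraphs (m)–(n): (m) applies — the compliance score is 65 points, below the 66 points limit. (n) is not engaged (no current Standing Declaration is held), so (m) stands. So (c) is unavailable.
Exception (d) does not apply: no current Tier E Notice is held.
Exception (e) requires that the record is subject to attorney-client privilege; but the report carries no privilege marking, so (e) is unavailable.

No — exception (a) applies; the Norling Housing Agency is not required to disclose the report.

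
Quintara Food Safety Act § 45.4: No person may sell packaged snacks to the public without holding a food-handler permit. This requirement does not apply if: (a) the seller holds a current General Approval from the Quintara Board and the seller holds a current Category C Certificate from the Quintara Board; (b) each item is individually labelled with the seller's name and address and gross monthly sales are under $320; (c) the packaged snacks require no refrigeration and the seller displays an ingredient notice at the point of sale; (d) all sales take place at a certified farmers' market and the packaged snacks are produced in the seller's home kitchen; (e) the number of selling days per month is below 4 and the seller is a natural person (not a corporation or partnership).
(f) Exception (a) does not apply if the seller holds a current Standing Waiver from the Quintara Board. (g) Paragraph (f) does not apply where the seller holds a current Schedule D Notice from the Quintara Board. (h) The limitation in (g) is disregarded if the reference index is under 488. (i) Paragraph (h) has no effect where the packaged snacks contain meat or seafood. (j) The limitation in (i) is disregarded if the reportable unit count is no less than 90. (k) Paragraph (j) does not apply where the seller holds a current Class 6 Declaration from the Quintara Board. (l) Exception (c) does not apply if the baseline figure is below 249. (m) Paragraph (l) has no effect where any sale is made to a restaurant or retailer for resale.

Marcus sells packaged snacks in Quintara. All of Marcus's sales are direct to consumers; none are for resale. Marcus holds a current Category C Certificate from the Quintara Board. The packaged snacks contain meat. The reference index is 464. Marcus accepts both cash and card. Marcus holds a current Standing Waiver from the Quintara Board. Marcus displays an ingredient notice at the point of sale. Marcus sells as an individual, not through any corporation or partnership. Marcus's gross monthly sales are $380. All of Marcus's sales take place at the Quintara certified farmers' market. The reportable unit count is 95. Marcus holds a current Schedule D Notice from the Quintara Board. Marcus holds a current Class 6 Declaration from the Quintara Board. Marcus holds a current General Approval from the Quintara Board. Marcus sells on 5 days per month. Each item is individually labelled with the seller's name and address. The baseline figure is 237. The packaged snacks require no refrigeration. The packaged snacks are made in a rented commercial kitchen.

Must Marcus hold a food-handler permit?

All of (a)'s requirements are met (a current General Approval is held; a current Category C Certificate is held). As to paragraphs (f)–(k): (f) would limit (a) — a current Standing Waiver is held — but (g) sets (f) aside: (g) operates against (f): a current Schedule D Notice is held. (h) is triggered (the reference index is 464, under the 488 limit), but yields to (i): (i) operates against (h): the packaged snacks contain meat. (j) operates (the reportable unit count is 95, meeting the 90 threshold), but yields to (k): (k) applies — a current Class 6 Declaration is held. Exception (a) stands.
Exception (b) requires that gross monthly sales are under $320; but gross monthly sales are $380, not under $320, so (b) is unavailable.
Exception (c) is satisfied on its face — the packaged snacks are shelf-stable; an ingredient notice is displayed. Turning to paragraphs (l)–(m): (l) operates against (c): the baseline figure is 237, below the 249 limit. (m) is inapplicable (no sales are for resale), so (l) stands. (c) is therefore removed.
Exception (d) fails — the packaged snacks are made in a commercial kitchen, not a home kitchen.
Exception (e) fails — the number of selling days per month is 5, not below 4.

No — exception (a) applies; Marcus is not required to hold a food-handler permit.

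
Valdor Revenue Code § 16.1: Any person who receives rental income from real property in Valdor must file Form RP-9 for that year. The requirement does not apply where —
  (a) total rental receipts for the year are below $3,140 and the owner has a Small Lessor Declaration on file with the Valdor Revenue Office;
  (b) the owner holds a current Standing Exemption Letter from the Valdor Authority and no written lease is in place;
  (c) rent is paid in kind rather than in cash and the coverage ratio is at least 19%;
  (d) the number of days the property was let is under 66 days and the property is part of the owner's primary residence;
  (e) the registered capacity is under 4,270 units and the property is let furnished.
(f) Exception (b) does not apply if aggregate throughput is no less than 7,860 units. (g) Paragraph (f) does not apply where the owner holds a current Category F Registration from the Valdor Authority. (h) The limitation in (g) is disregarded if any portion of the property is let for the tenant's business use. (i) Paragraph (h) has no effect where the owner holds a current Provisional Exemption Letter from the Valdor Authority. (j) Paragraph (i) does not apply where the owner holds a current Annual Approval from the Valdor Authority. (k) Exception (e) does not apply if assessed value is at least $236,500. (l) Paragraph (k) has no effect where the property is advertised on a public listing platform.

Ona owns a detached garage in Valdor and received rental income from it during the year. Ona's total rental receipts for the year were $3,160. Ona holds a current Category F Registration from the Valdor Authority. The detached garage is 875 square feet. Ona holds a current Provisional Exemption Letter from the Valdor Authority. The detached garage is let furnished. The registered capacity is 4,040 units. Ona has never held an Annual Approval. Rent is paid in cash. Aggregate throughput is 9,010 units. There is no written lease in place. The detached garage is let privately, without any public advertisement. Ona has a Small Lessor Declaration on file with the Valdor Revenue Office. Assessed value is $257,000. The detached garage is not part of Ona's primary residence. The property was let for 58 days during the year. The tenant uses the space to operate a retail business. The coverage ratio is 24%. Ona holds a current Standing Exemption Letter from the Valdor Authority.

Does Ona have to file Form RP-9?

No — exception (b) applies; Ona is not required to file Form RP-9.

Exception (a) requires that total rental receipts for the year are below $3,140; but total rental receipts for the year are $3,160, not below $3,140, so (a) is unavailable.
Exception (b)'s conditions are all satisfied: a current Standing Exemption Letter is held; there is no written lease. Considering the limiting provisions: (f) would limit (b) — aggregate throughput is 9,010 units, meeting the 7,860 units threshold — but (g) sets (f) aside: (g) operates against (f): a current Category F Registration is held. (h) operates (the space is let for business use), but is overridden by (i): (i) is engaged — a current Provisional Exemption Letter is held. (j), which would lift (i), is not triggered — the Annual Approval is not current. Exception (b) stands.
Exception (c) does not apply: rent is paid in cash.
Exception (d) fails — the detached garage is not part of the primary residence.
Exception (e) is satisfied on its face — the registered capacity is 4,040 units, under the 4,270 units limit; the property is let furnished. Turning to paragraphs (k)–(l): (k) operates against (e): assessed value is $257,000, meeting the $236,500 threshold. (l), which would lift (k), is inapplicable — the property is let privately without advertisement. So (e) is unavailable.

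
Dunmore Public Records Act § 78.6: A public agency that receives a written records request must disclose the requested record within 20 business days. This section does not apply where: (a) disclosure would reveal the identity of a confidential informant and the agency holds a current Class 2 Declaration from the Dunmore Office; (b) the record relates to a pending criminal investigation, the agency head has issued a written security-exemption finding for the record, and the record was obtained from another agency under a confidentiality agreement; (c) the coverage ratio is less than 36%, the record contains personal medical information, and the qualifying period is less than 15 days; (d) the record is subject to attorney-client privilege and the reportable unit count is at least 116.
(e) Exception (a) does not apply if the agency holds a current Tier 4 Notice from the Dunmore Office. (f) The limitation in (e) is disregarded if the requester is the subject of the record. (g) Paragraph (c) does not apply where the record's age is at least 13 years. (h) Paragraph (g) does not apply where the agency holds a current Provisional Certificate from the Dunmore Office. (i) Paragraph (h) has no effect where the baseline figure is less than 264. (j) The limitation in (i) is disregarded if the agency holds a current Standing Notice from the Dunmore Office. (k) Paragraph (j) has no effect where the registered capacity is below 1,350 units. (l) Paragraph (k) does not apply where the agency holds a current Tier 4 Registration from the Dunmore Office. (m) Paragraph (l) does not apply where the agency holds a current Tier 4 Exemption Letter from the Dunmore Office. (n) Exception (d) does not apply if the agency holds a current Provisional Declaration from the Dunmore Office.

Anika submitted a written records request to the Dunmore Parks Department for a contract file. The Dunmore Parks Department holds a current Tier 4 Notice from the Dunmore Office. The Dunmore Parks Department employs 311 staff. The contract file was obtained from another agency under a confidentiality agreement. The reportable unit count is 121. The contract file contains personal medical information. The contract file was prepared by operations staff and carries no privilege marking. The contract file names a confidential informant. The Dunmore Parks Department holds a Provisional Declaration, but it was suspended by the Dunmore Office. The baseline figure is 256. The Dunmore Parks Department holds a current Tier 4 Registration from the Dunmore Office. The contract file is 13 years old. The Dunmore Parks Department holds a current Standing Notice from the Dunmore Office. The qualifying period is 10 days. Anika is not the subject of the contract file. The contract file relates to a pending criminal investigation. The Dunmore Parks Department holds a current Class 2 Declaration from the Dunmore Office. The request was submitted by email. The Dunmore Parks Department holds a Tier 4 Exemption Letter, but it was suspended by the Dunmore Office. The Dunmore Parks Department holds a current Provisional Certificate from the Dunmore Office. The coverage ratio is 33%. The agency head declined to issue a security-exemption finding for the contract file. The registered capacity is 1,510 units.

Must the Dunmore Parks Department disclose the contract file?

No — exception (c) applies; the Dunmore Parks Department is not required to disclose the contract file.

Exception (a): the contract file names a confidential informant; a current Class 2 Declaration is held — every condition holds. However, paragraphs (e)–(f) must be considered: (e) operates against (a): a current Tier 4 Notice is held. (f) is not triggered (Anika is not the subject of the contract file), so (e) stands. (a) is therefore removed.
Exception (b) fails — the agency head declined to issue a security-exemption finding.
All of (c)'s requirements are met (the coverage ratio is 33%, less than the 36% limit; the contract file contains personal medical information; the qualifying period is 10 days, less than the 15 days limit). Applying paragraphs (g)–(m): (g) operates (the record's age is 13 years, meeting the 13 years threshold), but is set aside by (h): (h) operates — a current Provisional Certificate is held. (i) operates (the baseline figure is 256, less than the 264 limit), but is displaced by (j): (j) is triggered — a current Standing Notice is held. (k), which would lift (j), is not triggered — the registered capacity is 1,510 units, not below 1,350 units. (c) remains available.
Exception (d) does not apply: the contract file carries no privilege marking.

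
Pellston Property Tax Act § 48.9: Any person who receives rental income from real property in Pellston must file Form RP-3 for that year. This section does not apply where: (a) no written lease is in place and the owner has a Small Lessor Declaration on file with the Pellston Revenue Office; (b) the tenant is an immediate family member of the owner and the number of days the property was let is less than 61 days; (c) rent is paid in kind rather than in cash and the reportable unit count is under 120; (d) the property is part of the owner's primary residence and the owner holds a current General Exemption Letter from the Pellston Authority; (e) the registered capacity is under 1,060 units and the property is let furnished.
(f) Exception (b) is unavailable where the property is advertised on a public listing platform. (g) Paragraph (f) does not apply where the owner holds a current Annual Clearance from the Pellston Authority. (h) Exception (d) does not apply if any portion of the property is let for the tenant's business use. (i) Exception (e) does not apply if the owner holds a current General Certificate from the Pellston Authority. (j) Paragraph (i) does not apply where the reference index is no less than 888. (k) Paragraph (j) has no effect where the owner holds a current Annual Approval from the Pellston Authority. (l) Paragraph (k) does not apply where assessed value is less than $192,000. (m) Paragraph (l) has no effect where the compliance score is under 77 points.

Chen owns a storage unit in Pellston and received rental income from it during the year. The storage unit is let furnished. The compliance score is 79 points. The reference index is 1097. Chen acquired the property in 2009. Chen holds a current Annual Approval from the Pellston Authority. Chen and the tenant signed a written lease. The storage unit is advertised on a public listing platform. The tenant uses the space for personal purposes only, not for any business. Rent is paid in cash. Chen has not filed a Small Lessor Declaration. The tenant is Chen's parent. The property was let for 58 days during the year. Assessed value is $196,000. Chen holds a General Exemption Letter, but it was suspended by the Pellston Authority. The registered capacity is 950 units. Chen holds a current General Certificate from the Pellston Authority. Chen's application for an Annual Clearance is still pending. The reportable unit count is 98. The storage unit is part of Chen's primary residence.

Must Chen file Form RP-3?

Exception (a) requires that no written lease is in place; but a written lease is in place, so (a) is unavailable.
All of (b)'s requirements are met (the tenant is an immediate family member; the number of days the property was let is 58 days, less than the 61 days limit). Turning to paragraphs (f)–(g): (f) operates — the property is publicly advertised. (g) is inapplicable (there is no Annual Clearance in force), so (f) stands. (b) is therefore removed.
Exception (c) fails — rent is paid in cash.
Exception (d) does not apply: there is no General Exemption Letter in force.
All of (e)'s requirements are met (the registered capacity is 950 units, under the 1,060 units limit; the property is let furnished). But: (i) operates — a current General Certificate is held. (j) would limit (i) — the reference index is 1,097, meeting the 888 threshold — but (k) sets (j) aside: (k) applies — a current Annual Approval is held. (l), which would lift (k), is inapplicable — assessed value is $196,000, not less than $192,000. (e) is therefore removed.
No exception is made out. Chen falls within the general rule.

Yes — Chen must file Form RP-3.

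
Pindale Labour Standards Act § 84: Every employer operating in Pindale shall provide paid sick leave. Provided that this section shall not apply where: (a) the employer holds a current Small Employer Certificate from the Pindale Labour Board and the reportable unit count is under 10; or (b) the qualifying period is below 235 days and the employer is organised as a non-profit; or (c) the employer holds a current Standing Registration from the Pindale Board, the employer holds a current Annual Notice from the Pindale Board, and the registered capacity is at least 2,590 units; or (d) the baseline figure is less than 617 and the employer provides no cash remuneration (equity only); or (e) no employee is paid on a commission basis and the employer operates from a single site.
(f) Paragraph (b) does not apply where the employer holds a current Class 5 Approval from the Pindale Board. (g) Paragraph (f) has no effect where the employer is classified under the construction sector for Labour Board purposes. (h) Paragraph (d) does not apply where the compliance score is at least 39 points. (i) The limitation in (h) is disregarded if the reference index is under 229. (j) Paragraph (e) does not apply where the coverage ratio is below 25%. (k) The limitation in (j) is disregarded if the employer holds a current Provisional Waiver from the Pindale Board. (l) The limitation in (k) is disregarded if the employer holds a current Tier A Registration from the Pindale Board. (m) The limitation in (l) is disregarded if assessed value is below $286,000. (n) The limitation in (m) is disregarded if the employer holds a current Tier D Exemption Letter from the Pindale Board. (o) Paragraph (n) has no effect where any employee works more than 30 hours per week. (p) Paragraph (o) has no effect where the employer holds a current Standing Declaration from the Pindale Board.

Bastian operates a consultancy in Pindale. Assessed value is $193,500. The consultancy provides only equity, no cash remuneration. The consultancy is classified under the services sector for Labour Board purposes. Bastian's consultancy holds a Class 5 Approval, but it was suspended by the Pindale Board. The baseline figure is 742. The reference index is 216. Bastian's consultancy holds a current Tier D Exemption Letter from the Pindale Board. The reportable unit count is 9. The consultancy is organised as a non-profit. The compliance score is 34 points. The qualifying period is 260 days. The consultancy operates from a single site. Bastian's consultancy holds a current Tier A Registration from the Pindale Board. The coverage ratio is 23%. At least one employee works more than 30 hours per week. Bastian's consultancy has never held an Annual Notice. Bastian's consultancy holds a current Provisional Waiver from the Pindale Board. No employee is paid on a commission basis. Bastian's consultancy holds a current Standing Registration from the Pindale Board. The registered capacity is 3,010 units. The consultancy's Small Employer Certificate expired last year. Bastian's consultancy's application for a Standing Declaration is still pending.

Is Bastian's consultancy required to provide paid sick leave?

Exception (a) requires that the employer holds a current Small Employer Certificate from the Pindale Labour Board; but the Small Employer Certificate has expired, so (a) is unavailable.
Exception (b) requires that the qualifying period is below 235 days; but the qualifying period is 260 days, not below 235 days, so (b) is unavailable.
Exception (c) fails — the Annual Notice is not current.
Exception (d) requires that the baseline figure is less than 617; but the baseline figure is 742, not less than 617, so (d) is unavailable.
Exception (e): no employee is paid on commission; the employer operates from a single site — every condition holds. Under paragraphs (j)–(p): (j) would limit (e) — the coverage ratio is 23%, below the 25% limit — but (k) sets (j) aside: (k) is engaged — a current Provisional Waiver is held. (l) applies (a current Tier A Registration is held), but is itself disapplied by (m): (m) is engaged — assessed value is $193,500, below the $286,000 limit. (n) would limit (m) — a current Tier D Exemption Letter is held — but (o) sets (n) aside: (o) operates against (n): at least one employee exceeds 30 hours/week. (p) is not triggered (no current Standing Declaration is held), so (o) stands. (e) remains available.

No — exception (e) applies; Bastian's consultancy is not required to provide paid sick leave.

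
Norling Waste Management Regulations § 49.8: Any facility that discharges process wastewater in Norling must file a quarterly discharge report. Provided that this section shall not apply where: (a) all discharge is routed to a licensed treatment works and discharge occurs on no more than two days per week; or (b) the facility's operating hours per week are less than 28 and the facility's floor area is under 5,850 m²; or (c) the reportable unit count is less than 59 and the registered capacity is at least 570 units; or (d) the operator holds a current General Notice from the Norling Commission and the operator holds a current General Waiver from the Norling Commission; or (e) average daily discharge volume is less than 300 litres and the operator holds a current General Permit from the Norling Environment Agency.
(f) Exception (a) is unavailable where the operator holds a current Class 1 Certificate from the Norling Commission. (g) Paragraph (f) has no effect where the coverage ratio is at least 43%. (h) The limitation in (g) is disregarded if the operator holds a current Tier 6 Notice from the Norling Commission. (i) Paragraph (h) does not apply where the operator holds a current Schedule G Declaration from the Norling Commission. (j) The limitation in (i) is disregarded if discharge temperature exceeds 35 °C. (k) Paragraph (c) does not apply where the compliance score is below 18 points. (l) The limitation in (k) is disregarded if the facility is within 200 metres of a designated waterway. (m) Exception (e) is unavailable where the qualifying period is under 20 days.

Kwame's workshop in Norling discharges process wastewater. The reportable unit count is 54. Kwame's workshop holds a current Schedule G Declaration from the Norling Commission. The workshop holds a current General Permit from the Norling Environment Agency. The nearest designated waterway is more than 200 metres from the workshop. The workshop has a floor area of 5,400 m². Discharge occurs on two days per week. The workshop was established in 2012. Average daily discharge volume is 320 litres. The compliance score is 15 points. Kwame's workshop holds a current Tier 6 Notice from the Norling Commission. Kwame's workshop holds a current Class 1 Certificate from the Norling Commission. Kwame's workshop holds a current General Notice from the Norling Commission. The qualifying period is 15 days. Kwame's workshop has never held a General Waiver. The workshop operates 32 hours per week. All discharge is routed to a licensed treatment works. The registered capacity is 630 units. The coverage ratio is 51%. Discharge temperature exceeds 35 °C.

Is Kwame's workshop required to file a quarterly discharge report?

Exception (a) is satisfied on its face — discharge is routed to a licensed treatment works; discharge occurs on no more than two days per week. But applying paragraphs (f)–(j): (f) operates against (a): a current Class 1 Certificate is held. (g) operates (the coverage ratio is 51%, meeting the 43% threshold), but is displaced by (h): (h) operates against (g): a current Tier 6 Notice is held. (i) is triggered (a current Schedule G Declaration is held), but is overridden by (j): (j) is triggered — discharge temperature exceeds 35 °C. So (a) is unavailable.
Exception (b) does not apply: the facility's operating hours per week are 32, not less than 28.
Exception (c)'s conditions are all satisfied: the reportable unit count is 54, less than the 59 limit; the registered capacity is 630 units, meeting the 570 units threshold. But: (k) operates against (c): the compliance score is 15 points, below the 18 points limit. (l), which would lift (k), is inapplicable — the workshop is more than 200 m from any designated waterway. (c) is therefore removed.
Exception (d) does not apply: the General Waiver is not current.
Exception (e) fails — average daily discharge volume is 320 litres, not less than 300 litres.
None of the exceptions is available; § 49.8 applies in full.

Yes — Kwame's workshop must file a quarterly discharge report.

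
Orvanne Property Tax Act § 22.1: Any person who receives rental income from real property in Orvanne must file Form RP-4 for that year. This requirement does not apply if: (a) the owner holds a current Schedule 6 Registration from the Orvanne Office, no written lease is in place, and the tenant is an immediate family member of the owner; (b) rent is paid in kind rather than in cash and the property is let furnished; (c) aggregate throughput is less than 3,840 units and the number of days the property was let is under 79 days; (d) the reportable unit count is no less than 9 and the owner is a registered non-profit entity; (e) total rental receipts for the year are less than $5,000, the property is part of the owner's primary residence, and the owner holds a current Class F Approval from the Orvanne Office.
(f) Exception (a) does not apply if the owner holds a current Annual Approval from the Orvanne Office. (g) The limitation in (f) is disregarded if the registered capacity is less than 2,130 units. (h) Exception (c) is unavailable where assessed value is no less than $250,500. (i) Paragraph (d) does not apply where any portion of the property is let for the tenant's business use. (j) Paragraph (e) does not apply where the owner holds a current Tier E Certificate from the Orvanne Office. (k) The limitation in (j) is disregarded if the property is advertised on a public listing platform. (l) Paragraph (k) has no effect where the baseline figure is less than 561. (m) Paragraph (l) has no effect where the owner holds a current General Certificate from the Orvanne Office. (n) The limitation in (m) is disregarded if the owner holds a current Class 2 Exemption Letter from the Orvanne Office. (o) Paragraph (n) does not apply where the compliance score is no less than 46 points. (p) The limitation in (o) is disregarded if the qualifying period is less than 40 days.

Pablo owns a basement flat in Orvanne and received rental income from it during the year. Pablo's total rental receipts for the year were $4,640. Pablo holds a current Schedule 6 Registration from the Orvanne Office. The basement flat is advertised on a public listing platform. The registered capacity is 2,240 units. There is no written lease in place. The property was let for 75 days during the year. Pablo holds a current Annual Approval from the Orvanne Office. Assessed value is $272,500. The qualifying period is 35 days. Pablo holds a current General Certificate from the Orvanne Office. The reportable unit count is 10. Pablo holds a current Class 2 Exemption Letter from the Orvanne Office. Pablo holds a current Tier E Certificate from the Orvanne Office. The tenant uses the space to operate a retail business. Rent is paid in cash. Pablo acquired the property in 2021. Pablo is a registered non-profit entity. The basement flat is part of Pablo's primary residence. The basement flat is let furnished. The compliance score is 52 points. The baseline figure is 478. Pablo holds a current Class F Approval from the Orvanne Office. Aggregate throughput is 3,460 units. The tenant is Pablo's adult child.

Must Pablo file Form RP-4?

Exception (a): a current Schedule 6 Registration is held; there is no written lease; the tenant is an immediate family member — every condition holds. But applying paragraphs (f)–(g): (f) is engaged — a current Annual Approval is held. (g) is not triggered (the registered capacity is 2,240 units, not less than 2,130 units), so (f) stands. (a) is therefore removed.
Exception (b) does not apply: rent is paid in cash.
Exception (c)'s conditions are all satisfied: aggregate throughput is 3,460 units, less than the 3,840 units limit; the number of days the property was let is 75 days, under the 79 days limit. Turning to paragraph (h): (h) operates against (c): assessed value is $272,500, meeting the $250,500 threshold. (c) is therefore removed.
Exception (d) is satisfied on its face — the reportable unit count is 10, meeting the 9 threshold; Pablo is a registered non-profit. But: (i) is triggered — the space is let for business use. So (d) is unavailable.
Exception (e) is satisfied on its face — total rental receipts for the year are $4,640, less than the $5,000 limit; the basement flat is part of the primary residence; a current Class F Approval is held. Turning to paragraphs (j)–(p): (j) operates against (e): a current Tier E Certificate is held. (k) is triggered (the property is publicly advertised), but is overridden by (l): (l) is engaged — the baseline figure is 478, less than the 561 limit. (m) would limit (l) — a current General Certificate is held — but (n) sets (m) aside: (n) is engaged — a current Class 2 Exemption Letter is held. (o) would limit (n) — the compliance score is 52 points, meeting the 46 points threshold — but (p) sets (o) aside: (p) operates — the qualifying period is 35 days, less than the 40 days limit. Exception (e) does not apply.
No exception applies. The general rule governs.

Yes — Pablo must file Form RP-4.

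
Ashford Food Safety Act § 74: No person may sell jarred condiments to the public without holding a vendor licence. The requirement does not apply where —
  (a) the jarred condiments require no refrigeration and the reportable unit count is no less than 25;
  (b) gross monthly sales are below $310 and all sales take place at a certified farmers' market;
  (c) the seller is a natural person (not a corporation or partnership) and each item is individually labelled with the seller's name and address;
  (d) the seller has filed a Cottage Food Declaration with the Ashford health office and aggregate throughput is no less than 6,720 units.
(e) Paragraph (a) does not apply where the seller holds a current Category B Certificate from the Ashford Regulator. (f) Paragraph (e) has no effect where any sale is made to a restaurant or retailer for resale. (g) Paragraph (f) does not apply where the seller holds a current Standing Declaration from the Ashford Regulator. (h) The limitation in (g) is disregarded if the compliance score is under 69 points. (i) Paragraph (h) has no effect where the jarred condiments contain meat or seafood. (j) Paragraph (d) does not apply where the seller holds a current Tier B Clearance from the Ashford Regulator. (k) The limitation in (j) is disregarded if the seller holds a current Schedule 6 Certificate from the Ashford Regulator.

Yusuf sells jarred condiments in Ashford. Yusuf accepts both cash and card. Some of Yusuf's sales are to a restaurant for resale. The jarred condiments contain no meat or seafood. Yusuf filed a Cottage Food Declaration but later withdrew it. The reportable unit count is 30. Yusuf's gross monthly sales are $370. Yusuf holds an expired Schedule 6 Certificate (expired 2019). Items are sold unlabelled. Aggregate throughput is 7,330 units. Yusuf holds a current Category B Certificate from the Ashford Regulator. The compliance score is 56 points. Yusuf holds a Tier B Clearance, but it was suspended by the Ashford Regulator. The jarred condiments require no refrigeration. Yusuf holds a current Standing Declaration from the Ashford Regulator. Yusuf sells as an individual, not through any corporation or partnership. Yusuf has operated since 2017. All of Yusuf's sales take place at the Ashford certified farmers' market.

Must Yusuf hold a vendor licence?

All of (a)'s requirements are met (the jarred condiments are shelf-stable; the reportable unit count is 30, meeting the 25 threshold). Applying paragraphs (e)–(i): (e) would limit (a) — a current Category B Certificate is held — but (f) sets (e) aside: (f) is engaged — some sales are to a restaurant for resale. (g) is engaged (a current Standing Declaration is held), but yields to (h): (h) operates — the compliance score is 56 points, under the 69 points limit. (i) does not operate here (the jarred condiments contain no meat or seafood), so (h) stands. Exception (a) stands.
Exception (b) fails — gross monthly sales are $370, not below $310.
Exception (c) does not apply: items are sold unlabelled.
Exception (d) fails — the Cottage Food Declaration was withdrawn.

No — exception (a) applies; Yusuf is not required to hold a vendor licence.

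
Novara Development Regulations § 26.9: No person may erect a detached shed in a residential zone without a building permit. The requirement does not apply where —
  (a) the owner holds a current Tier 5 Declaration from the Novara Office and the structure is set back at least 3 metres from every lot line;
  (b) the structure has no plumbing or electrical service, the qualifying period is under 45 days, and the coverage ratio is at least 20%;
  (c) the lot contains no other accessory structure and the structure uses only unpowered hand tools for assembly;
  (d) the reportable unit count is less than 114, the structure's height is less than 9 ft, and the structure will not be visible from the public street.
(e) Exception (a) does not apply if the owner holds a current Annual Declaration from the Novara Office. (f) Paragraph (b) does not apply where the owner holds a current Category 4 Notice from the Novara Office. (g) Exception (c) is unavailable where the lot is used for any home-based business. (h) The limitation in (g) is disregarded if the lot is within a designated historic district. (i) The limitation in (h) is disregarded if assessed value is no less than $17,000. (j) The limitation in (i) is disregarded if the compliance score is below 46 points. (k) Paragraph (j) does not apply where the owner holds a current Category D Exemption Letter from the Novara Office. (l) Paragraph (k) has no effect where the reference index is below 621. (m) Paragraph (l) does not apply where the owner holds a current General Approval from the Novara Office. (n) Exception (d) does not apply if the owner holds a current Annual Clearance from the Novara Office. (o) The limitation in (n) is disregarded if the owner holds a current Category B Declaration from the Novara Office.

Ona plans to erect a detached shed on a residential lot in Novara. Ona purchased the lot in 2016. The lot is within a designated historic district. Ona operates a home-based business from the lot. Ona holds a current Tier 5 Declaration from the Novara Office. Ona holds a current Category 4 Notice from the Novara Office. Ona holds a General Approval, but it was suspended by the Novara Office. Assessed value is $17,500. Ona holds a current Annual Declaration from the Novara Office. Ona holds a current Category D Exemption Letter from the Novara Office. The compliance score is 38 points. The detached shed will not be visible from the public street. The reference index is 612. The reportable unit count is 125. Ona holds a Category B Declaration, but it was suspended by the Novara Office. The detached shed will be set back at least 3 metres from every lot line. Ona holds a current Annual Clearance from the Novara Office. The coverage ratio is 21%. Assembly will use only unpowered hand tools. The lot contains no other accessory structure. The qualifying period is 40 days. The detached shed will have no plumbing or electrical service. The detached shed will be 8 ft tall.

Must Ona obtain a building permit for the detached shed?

No — exception (c) applies; Ona does not need a building permit.

Exception (a) is satisfied on its face — a current Tier 5 Declaration is held; the setback is at least 3 m on every side. But applying paragraph (e): (e) is engaged — a current Annual Declaration is held. (a) is therefore removed.
Exception (b): there is no plumbing or electrical service; the qualifying period is 40 days, under the 45 days limit; the coverage ratio is 21%, meeting the 20% threshold — every condition holds. However, paragraph (f) must be considered: (f) operates against (b): a current Category 4 Notice is held. So (b) is unavailable.
Exception (c)'s conditions are all satisfied: the lot has no other accessory structure; assembly uses only hand tools. As to paragraphs (g)–(m): (g) operates (a home-based business operates on the lot), but is displaced by (h): (h) operates against (g): the lot is in a historic district. (i) operates (assessed value is $17,500, meeting the $17,000 threshold), but is itself disapplied by (j): (j) is triggered — the compliance score is 38 points, below the 46 points limit. (k) is engaged (a current Category D Exemption Letter is held), but is itself disapplied by (l): (l) is triggered — the reference index is 612, below the 621 limit. (m), which would lift (l), is not engaged — no current General Approval is held. (c) remains available.
Exception (d) fails — the reportable unit count is 125, not less than 114.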